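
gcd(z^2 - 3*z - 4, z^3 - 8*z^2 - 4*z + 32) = 1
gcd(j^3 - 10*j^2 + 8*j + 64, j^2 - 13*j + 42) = 1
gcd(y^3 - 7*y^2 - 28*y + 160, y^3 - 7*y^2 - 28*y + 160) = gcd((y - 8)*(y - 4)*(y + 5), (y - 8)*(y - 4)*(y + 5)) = y^3 - 7*y^2 - 28*y + 160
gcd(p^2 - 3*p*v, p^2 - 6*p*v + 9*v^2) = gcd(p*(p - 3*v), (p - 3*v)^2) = p - 3*v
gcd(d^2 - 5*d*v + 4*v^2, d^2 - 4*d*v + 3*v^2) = -d + v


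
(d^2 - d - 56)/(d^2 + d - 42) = (d - 8)/(d - 6)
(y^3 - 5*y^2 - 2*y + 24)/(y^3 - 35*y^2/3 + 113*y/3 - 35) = 3*(y^2 - 2*y - 8)/(3*y^2 - 26*y + 35)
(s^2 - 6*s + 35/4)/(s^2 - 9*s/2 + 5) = (s - 7/2)/(s - 2)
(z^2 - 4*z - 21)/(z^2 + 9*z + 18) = (z - 7)/(z + 6)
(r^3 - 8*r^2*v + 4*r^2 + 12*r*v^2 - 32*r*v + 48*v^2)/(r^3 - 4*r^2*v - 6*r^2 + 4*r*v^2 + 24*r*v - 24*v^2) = (r^2 - 6*r*v + 4*r - 24*v)/(r^2 - 2*r*v - 6*r + 12*v)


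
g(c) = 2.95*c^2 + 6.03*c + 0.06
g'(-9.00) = -47.07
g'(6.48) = 44.26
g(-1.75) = -1.46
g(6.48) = 163.01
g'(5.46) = 38.24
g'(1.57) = 15.29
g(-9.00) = 184.74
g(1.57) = 16.80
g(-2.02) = -0.08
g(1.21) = 11.68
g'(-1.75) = -4.30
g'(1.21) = 13.17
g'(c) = 5.9*c + 6.03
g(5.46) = 120.93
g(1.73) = 19.32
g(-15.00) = 573.36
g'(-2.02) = -5.89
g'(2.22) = 19.13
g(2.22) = 27.99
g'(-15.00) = -82.47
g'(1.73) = 16.24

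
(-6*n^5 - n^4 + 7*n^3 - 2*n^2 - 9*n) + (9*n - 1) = -6*n^5 - n^4 + 7*n^3 - 2*n^2 - 1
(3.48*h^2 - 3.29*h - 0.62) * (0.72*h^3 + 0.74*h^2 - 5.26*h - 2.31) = 2.5056*h^5 + 0.2064*h^4 - 21.1858*h^3 + 8.8078*h^2 + 10.8611*h + 1.4322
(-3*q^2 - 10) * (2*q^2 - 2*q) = -6*q^4 + 6*q^3 - 20*q^2 + 20*q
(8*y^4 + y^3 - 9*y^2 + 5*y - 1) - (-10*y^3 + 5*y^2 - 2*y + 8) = 8*y^4 + 11*y^3 - 14*y^2 + 7*y - 9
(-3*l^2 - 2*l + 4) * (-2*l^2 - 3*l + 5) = 6*l^4 + 13*l^3 - 17*l^2 - 22*l + 20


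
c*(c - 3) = c^2 - 3*c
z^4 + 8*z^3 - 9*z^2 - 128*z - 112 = (z - 4)*(z + 1)*(z + 4)*(z + 7)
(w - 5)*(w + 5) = w^2 - 25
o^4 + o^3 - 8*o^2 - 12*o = o*(o - 3)*(o + 2)^2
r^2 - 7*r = r*(r - 7)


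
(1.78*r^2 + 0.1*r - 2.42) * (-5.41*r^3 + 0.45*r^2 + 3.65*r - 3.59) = -9.6298*r^5 + 0.26*r^4 + 19.6342*r^3 - 7.1142*r^2 - 9.192*r + 8.6878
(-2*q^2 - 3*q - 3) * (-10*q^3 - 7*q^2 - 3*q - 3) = 20*q^5 + 44*q^4 + 57*q^3 + 36*q^2 + 18*q + 9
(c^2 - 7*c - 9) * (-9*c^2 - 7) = -9*c^4 + 63*c^3 + 74*c^2 + 49*c + 63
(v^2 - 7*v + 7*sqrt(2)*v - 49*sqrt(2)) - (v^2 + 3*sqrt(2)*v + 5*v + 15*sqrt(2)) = -12*v + 4*sqrt(2)*v - 64*sqrt(2)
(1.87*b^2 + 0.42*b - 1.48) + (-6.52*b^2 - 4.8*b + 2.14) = -4.65*b^2 - 4.38*b + 0.66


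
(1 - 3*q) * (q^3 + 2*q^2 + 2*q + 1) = -3*q^4 - 5*q^3 - 4*q^2 - q + 1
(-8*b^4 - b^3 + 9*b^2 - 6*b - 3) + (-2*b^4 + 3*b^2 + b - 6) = -10*b^4 - b^3 + 12*b^2 - 5*b - 9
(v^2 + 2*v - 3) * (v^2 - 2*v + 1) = v^4 - 6*v^2 + 8*v - 3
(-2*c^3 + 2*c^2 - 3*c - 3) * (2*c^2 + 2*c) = -4*c^5 - 2*c^3 - 12*c^2 - 6*c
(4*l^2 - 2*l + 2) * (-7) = -28*l^2 + 14*l - 14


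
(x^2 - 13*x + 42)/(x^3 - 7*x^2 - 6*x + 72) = (x - 7)/(x^2 - x - 12)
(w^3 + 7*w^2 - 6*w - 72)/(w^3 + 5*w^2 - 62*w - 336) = (w^2 + w - 12)/(w^2 - w - 56)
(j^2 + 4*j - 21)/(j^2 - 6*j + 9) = (j + 7)/(j - 3)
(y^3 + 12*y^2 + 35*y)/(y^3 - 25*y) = (y + 7)/(y - 5)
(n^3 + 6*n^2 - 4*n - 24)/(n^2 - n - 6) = (n^2 + 4*n - 12)/(n - 3)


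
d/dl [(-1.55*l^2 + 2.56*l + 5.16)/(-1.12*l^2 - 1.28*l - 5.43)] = (4.8512*l^2 + 28.3914*l - 7.296)/(1.2544*l^4 + 2.8672*l^3 + 13.8016*l^2 + 13.9008*l + 29.4849)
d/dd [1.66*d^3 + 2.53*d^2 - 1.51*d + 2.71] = 4.98*d^2 + 5.06*d - 1.51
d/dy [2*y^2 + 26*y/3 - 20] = 4*y + 26/3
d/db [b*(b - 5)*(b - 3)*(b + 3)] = 4*b^3 - 15*b^2 - 18*b + 45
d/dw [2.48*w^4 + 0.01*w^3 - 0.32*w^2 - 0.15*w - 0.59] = 9.92*w^3 + 0.03*w^2 - 0.64*w - 0.15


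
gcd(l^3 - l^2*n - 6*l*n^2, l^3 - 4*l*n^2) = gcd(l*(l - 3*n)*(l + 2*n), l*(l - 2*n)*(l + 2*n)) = l^2 + 2*l*n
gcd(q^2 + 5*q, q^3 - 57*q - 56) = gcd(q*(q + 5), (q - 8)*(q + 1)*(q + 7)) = 1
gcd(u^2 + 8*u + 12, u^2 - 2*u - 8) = u + 2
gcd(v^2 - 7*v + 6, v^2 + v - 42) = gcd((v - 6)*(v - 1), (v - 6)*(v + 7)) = v - 6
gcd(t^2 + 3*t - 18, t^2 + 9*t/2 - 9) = t + 6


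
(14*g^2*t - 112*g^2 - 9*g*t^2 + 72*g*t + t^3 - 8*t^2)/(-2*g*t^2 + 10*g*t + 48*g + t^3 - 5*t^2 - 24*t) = (-7*g + t)/(t + 3)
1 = 1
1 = 1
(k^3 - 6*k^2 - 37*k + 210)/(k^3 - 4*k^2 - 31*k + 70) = (k^2 + k - 30)/(k^2 + 3*k - 10)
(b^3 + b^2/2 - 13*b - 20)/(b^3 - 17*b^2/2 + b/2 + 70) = (b + 2)/(b - 7)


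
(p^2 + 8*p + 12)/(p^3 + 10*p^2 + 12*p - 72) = (p + 2)/(p^2 + 4*p - 12)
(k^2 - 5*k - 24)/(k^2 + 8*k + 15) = (k - 8)/(k + 5)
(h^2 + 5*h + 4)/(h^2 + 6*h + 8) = (h + 1)/(h + 2)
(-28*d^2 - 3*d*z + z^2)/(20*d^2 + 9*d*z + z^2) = (-7*d + z)/(5*d + z)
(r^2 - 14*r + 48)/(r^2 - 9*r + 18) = (r - 8)/(r - 3)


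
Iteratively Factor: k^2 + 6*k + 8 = (k + 4)*(k + 2)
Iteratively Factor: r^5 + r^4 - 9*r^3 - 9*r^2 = (r)*(r^4 + r^3 - 9*r^2 - 9*r) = r*(r - 3)*(r^3 + 4*r^2 + 3*r) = r*(r - 3)*(r + 3)*(r^2 + r) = r^2*(r - 3)*(r + 3)*(r + 1)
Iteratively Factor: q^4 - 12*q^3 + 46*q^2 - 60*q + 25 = (q - 5)*(q^3 - 7*q^2 + 11*q - 5) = (q - 5)^2*(q^2 - 2*q + 1) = (q - 5)^2*(q - 1)*(q - 1)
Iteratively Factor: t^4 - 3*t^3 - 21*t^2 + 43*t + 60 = (t - 3)*(t^3 - 21*t - 20) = (t - 3)*(t + 4)*(t^2 - 4*t - 5) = (t - 3)*(t + 1)*(t + 4)*(t - 5)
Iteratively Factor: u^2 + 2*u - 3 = (u + 3)*(u - 1)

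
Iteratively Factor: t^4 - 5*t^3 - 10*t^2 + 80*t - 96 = (t - 4)*(t^3 - t^2 - 14*t + 24) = (t - 4)*(t - 3)*(t^2 + 2*t - 8) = (t - 4)*(t - 3)*(t - 2)*(t + 4)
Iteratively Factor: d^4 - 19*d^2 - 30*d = (d + 2)*(d^3 - 2*d^2 - 15*d) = (d + 2)*(d + 3)*(d^2 - 5*d) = (d - 5)*(d + 2)*(d + 3)*(d)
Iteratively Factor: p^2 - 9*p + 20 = (p - 4)*(p - 5)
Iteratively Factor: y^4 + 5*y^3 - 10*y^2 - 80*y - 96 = (y - 4)*(y^3 + 9*y^2 + 26*y + 24) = (y - 4)*(y + 2)*(y^2 + 7*y + 12) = (y - 4)*(y + 2)*(y + 4)*(y + 3)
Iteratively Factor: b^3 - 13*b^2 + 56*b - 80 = (b - 4)*(b^2 - 9*b + 20) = (b - 4)^2*(b - 5)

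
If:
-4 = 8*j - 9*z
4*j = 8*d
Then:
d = 9*z/16 - 1/4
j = 9*z/8 - 1/2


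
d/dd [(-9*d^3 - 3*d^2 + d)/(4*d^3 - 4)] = (3*d^4 - 2*d^3 + 27*d^2 + 6*d - 1)/(4*(d^6 - 2*d^3 + 1))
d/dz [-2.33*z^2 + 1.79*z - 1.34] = 1.79 - 4.66*z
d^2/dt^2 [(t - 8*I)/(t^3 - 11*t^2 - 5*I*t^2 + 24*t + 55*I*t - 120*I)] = 2*((t - 8*I)*(3*t^2 - 22*t - 10*I*t + 24 + 55*I)^2 + (-3*t^2 + 22*t + 10*I*t + (t - 8*I)*(-3*t + 11 + 5*I) - 24 - 55*I)*(t^3 - 11*t^2 - 5*I*t^2 + 24*t + 55*I*t - 120*I))/(t^3 - 11*t^2 - 5*I*t^2 + 24*t + 55*I*t - 120*I)^3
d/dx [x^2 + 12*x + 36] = 2*x + 12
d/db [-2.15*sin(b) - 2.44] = -2.15*cos(b)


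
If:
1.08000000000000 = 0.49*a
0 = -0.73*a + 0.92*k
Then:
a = 2.20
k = 1.75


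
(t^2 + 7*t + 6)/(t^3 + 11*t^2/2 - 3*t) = 2*(t + 1)/(t*(2*t - 1))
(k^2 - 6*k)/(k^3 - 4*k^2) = (k - 6)/(k*(k - 4))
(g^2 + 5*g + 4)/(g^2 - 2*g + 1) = (g^2 + 5*g + 4)/(g^2 - 2*g + 1)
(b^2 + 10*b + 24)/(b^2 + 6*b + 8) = (b + 6)/(b + 2)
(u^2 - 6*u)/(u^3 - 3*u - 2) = u*(6 - u)/(-u^3 + 3*u + 2)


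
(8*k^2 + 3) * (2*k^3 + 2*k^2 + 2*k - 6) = 16*k^5 + 16*k^4 + 22*k^3 - 42*k^2 + 6*k - 18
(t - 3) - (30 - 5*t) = 6*t - 33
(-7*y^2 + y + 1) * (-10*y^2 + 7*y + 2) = 70*y^4 - 59*y^3 - 17*y^2 + 9*y + 2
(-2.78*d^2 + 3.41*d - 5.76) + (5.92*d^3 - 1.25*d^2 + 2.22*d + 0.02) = 5.92*d^3 - 4.03*d^2 + 5.63*d - 5.74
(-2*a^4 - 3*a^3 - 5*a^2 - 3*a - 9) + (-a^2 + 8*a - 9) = -2*a^4 - 3*a^3 - 6*a^2 + 5*a - 18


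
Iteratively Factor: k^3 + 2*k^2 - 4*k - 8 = (k + 2)*(k^2 - 4) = (k - 2)*(k + 2)*(k + 2)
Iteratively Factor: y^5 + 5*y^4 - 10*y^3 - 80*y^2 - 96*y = (y + 2)*(y^4 + 3*y^3 - 16*y^2 - 48*y) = (y - 4)*(y + 2)*(y^3 + 7*y^2 + 12*y) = (y - 4)*(y + 2)*(y + 3)*(y^2 + 4*y) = (y - 4)*(y + 2)*(y + 3)*(y + 4)*(y)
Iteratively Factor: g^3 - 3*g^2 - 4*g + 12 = (g - 3)*(g^2 - 4) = (g - 3)*(g + 2)*(g - 2)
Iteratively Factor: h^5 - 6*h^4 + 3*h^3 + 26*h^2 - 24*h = (h + 2)*(h^4 - 8*h^3 + 19*h^2 - 12*h) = (h - 4)*(h + 2)*(h^3 - 4*h^2 + 3*h) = h*(h - 4)*(h + 2)*(h^2 - 4*h + 3) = h*(h - 4)*(h - 1)*(h + 2)*(h - 3)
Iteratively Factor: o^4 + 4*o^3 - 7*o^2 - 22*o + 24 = (o + 4)*(o^3 - 7*o + 6) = (o - 1)*(o + 4)*(o^2 + o - 6) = (o - 2)*(o - 1)*(o + 4)*(o + 3)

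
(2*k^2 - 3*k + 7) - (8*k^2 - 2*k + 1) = -6*k^2 - k + 6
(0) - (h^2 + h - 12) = -h^2 - h + 12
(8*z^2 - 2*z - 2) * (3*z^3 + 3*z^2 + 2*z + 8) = 24*z^5 + 18*z^4 + 4*z^3 + 54*z^2 - 20*z - 16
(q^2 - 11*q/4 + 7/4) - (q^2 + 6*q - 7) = 35/4 - 35*q/4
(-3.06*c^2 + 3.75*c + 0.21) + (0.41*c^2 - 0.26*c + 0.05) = -2.65*c^2 + 3.49*c + 0.26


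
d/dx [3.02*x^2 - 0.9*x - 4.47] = 6.04*x - 0.9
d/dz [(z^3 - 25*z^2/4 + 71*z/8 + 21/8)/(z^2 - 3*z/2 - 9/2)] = 4*(z^2 + 3*z - 4)/(4*z^2 + 12*z + 9)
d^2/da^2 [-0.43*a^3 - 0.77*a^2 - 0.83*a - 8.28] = -2.58*a - 1.54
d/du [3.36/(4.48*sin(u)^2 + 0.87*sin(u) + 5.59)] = -(30.1056*sin(u) + 2.9232)*cos(u)/(4.48*sin(u)^2 + 0.87*sin(u) + 5.59)^2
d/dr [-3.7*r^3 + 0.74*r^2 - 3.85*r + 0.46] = -11.1*r^2 + 1.48*r - 3.85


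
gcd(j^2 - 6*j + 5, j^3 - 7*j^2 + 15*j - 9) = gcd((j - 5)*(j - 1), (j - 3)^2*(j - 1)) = j - 1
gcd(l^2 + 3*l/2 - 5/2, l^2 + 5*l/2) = l + 5/2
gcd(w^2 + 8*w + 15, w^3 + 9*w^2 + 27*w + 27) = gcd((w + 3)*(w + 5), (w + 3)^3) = w + 3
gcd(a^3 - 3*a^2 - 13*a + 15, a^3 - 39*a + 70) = a - 5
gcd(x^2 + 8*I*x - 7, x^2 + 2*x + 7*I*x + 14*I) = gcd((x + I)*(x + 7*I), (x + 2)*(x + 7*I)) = x + 7*I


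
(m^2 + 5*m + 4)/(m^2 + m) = (m + 4)/m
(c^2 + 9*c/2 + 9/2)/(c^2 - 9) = (c + 3/2)/(c - 3)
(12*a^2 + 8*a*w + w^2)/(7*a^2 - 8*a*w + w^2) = (12*a^2 + 8*a*w + w^2)/(7*a^2 - 8*a*w + w^2)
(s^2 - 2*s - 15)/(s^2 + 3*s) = (s - 5)/s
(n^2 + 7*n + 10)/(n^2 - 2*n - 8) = (n + 5)/(n - 4)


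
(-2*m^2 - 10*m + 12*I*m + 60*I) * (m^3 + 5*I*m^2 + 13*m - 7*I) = -2*m^5 - 10*m^4 + 2*I*m^4 - 86*m^3 + 10*I*m^3 - 430*m^2 + 170*I*m^2 + 84*m + 850*I*m + 420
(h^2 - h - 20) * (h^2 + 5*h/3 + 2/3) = h^4 + 2*h^3/3 - 21*h^2 - 34*h - 40/3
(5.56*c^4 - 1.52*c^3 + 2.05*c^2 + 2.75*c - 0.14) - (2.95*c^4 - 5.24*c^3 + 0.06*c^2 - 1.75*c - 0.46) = 2.61*c^4 + 3.72*c^3 + 1.99*c^2 + 4.5*c + 0.32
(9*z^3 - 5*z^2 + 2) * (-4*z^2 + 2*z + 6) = -36*z^5 + 38*z^4 + 44*z^3 - 38*z^2 + 4*z + 12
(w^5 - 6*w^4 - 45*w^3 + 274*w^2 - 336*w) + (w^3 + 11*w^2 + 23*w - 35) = w^5 - 6*w^4 - 44*w^3 + 285*w^2 - 313*w - 35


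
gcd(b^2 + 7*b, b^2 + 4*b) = b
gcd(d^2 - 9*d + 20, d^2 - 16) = d - 4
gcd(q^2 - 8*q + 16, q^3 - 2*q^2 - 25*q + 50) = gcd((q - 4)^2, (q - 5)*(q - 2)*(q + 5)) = 1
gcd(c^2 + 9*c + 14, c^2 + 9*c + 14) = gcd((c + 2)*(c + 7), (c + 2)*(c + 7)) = c^2 + 9*c + 14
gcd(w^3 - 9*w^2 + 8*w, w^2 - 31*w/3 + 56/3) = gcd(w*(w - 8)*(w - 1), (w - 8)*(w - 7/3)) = w - 8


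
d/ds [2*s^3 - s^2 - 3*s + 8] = 6*s^2 - 2*s - 3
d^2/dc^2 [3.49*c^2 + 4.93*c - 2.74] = 6.98000000000000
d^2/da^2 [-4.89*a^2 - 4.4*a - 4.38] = -9.78000000000000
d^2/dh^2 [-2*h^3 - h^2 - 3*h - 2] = -12*h - 2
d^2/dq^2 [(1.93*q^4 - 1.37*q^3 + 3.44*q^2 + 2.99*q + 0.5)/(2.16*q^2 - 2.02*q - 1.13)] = (18.009216*q^6 - 50.525856*q^5 + 18.986568*q^4 + 110.537704*q^3 + 75.184944*q^2 + 20.202234*q + 1.656324)/(10.077696*q^6 - 28.273536*q^5 + 10.624608*q^4 + 21.340088*q^3 - 5.558244*q^2 - 7.738014*q - 1.442897)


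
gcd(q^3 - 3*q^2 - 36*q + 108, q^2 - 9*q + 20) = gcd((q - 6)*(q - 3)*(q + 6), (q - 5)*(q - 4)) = 1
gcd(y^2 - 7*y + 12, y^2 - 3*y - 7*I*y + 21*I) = y - 3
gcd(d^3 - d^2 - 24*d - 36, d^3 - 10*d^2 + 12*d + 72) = d^2 - 4*d - 12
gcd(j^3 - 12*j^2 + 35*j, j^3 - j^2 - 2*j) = j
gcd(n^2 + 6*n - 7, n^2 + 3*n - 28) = n + 7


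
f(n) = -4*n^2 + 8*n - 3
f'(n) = 8 - 8*n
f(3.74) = -29.03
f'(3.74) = -21.92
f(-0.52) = -8.24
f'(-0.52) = 12.16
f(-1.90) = -32.64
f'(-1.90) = 23.20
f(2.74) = -11.11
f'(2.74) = -13.92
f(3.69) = -27.94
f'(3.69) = -21.52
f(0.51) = 0.04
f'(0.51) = 3.92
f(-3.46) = -78.57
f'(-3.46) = 35.68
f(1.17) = 0.88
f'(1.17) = -1.36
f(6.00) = -99.00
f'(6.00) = -40.00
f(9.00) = -255.00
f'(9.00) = -64.00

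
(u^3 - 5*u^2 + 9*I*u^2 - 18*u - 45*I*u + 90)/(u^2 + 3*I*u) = u - 5 + 6*I - 30*I/u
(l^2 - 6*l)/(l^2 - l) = (l - 6)/(l - 1)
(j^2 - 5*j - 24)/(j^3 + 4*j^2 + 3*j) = (j - 8)/(j*(j + 1))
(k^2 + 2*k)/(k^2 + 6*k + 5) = k*(k + 2)/(k^2 + 6*k + 5)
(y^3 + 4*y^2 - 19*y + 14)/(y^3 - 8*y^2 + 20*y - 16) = (y^2 + 6*y - 7)/(y^2 - 6*y + 8)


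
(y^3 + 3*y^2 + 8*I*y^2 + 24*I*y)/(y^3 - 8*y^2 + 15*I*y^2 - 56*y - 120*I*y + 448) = y*(y + 3)/(y^2 + y*(-8 + 7*I) - 56*I)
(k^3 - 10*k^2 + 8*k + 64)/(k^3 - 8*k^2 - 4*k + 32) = (k - 4)/(k - 2)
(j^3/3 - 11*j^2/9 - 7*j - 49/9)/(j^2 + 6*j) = (3*j^3 - 11*j^2 - 63*j - 49)/(9*j*(j + 6))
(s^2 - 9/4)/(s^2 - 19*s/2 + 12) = (s + 3/2)/(s - 8)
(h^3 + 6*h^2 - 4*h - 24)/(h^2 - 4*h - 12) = (h^2 + 4*h - 12)/(h - 6)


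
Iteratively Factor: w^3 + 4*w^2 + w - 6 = (w + 3)*(w^2 + w - 2) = (w - 1)*(w + 3)*(w + 2)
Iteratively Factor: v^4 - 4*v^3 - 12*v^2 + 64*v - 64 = (v - 4)*(v^3 - 12*v + 16) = (v - 4)*(v - 2)*(v^2 + 2*v - 8) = (v - 4)*(v - 2)^2*(v + 4)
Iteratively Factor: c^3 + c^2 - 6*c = (c + 3)*(c^2 - 2*c) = (c - 2)*(c + 3)*(c)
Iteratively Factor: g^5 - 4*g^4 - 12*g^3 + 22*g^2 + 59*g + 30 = (g - 5)*(g^4 + g^3 - 7*g^2 - 13*g - 6) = (g - 5)*(g + 1)*(g^3 - 7*g - 6) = (g - 5)*(g + 1)^2*(g^2 - g - 6) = (g - 5)*(g + 1)^2*(g + 2)*(g - 3)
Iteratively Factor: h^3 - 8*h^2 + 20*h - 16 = (h - 2)*(h^2 - 6*h + 8) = (h - 2)^2*(h - 4)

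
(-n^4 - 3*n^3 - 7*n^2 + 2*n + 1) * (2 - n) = n^5 + n^4 + n^3 - 16*n^2 + 3*n + 2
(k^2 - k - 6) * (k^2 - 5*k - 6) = k^4 - 6*k^3 - 7*k^2 + 36*k + 36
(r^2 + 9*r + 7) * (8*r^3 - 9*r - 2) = 8*r^5 + 72*r^4 + 47*r^3 - 83*r^2 - 81*r - 14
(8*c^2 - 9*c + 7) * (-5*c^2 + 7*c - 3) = -40*c^4 + 101*c^3 - 122*c^2 + 76*c - 21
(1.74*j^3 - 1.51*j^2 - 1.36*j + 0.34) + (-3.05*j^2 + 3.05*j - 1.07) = 1.74*j^3 - 4.56*j^2 + 1.69*j - 0.73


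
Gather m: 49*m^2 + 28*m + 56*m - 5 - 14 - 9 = 49*m^2 + 84*m - 28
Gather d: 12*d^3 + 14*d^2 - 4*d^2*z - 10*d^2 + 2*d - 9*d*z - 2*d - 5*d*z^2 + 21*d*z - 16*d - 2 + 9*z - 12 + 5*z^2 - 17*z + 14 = 12*d^3 + d^2*(4 - 4*z) + d*(-5*z^2 + 12*z - 16) + 5*z^2 - 8*z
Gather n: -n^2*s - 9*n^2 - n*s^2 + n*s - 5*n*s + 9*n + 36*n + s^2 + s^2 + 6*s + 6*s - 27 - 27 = n^2*(-s - 9) + n*(-s^2 - 4*s + 45) + 2*s^2 + 12*s - 54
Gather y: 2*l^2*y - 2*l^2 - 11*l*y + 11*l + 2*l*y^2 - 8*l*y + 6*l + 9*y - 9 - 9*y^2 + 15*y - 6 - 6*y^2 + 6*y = -2*l^2 + 17*l + y^2*(2*l - 15) + y*(2*l^2 - 19*l + 30) - 15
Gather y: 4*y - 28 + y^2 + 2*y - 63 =y^2 + 6*y - 91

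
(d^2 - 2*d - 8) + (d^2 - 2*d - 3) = 2*d^2 - 4*d - 11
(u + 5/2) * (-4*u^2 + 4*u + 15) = -4*u^3 - 6*u^2 + 25*u + 75/2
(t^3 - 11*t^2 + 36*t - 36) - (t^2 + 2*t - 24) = t^3 - 12*t^2 + 34*t - 12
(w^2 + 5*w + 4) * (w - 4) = w^3 + w^2 - 16*w - 16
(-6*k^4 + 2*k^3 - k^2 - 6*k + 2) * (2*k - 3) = -12*k^5 + 22*k^4 - 8*k^3 - 9*k^2 + 22*k - 6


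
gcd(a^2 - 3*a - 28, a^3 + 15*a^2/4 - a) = a + 4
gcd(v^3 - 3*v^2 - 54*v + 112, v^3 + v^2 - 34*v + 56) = v^2 + 5*v - 14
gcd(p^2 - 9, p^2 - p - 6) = p - 3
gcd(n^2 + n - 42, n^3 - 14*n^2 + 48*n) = n - 6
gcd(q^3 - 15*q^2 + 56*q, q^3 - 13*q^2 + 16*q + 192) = q - 8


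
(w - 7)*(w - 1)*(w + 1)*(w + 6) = w^4 - w^3 - 43*w^2 + w + 42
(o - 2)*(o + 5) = o^2 + 3*o - 10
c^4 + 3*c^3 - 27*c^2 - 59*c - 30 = (c - 5)*(c + 1)^2*(c + 6)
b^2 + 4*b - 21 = (b - 3)*(b + 7)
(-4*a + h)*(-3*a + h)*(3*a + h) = 36*a^3 - 9*a^2*h - 4*a*h^2 + h^3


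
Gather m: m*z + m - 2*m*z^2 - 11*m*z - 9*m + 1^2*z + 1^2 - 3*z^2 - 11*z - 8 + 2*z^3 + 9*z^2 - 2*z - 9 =m*(-2*z^2 - 10*z - 8) + 2*z^3 + 6*z^2 - 12*z - 16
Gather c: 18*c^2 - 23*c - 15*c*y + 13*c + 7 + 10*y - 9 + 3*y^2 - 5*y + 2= 18*c^2 + c*(-15*y - 10) + 3*y^2 + 5*y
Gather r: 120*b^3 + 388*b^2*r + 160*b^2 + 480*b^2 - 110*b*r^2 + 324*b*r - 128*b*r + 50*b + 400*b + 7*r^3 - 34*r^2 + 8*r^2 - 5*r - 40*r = 120*b^3 + 640*b^2 + 450*b + 7*r^3 + r^2*(-110*b - 26) + r*(388*b^2 + 196*b - 45)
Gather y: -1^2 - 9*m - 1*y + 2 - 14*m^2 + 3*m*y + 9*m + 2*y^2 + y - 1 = -14*m^2 + 3*m*y + 2*y^2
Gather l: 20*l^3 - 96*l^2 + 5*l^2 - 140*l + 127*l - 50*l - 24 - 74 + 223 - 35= 20*l^3 - 91*l^2 - 63*l + 90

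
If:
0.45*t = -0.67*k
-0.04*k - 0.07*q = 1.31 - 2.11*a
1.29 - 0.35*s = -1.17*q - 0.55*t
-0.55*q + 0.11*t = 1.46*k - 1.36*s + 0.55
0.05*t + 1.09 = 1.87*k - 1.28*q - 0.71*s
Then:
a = 0.61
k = 0.47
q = -0.55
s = 0.75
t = -0.70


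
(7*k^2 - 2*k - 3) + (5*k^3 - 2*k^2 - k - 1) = 5*k^3 + 5*k^2 - 3*k - 4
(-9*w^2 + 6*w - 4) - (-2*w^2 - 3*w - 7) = -7*w^2 + 9*w + 3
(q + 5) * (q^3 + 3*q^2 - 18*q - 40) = q^4 + 8*q^3 - 3*q^2 - 130*q - 200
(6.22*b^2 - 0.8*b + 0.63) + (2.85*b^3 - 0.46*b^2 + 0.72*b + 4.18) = 2.85*b^3 + 5.76*b^2 - 0.0800000000000001*b + 4.81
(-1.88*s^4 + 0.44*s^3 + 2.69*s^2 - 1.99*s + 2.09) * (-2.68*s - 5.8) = 5.0384*s^5 + 9.7248*s^4 - 9.7612*s^3 - 10.2688*s^2 + 5.9408*s - 12.122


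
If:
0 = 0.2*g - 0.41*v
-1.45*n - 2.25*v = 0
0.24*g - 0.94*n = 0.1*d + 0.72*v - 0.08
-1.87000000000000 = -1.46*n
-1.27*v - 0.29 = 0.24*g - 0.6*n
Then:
No Solution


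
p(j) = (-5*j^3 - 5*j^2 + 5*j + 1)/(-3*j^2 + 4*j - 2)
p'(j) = (6*j - 4)*(-5*j^3 - 5*j^2 + 5*j + 1)/(-3*j^2 + 4*j - 2)^2 + (-15*j^2 - 10*j + 5)/(-3*j^2 + 4*j - 2) = (15*j^4 - 40*j^3 + 25*j^2 + 26*j - 14)/(9*j^4 - 24*j^3 + 28*j^2 - 16*j + 4)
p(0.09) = -0.84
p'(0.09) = -4.15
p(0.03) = -0.61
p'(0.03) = -3.72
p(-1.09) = 0.39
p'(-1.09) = 0.61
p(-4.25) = -3.73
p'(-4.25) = 1.55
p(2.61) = 9.08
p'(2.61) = 1.45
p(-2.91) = -1.72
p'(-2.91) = 1.43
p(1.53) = 7.22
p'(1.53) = 2.76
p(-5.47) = -5.65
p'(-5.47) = 1.59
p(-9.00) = -11.37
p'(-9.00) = 1.64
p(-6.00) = -6.50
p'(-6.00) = 1.60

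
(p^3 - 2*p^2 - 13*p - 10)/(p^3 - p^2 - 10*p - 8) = (p - 5)/(p - 4)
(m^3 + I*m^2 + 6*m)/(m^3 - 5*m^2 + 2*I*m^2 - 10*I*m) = (m^2 + I*m + 6)/(m^2 + m*(-5 + 2*I) - 10*I)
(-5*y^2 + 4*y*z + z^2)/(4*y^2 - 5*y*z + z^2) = (-5*y - z)/(4*y - z)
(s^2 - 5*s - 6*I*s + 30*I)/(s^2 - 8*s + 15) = (s - 6*I)/(s - 3)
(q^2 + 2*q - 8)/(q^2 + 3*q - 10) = (q + 4)/(q + 5)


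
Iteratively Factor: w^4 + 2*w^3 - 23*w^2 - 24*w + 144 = (w - 3)*(w^3 + 5*w^2 - 8*w - 48) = (w - 3)*(w + 4)*(w^2 + w - 12) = (w - 3)^2*(w + 4)*(w + 4)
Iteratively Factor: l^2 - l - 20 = (l + 4)*(l - 5)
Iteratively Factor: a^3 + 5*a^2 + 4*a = (a)*(a^2 + 5*a + 4) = a*(a + 1)*(a + 4)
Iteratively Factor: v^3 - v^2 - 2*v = (v - 2)*(v^2 + v) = v*(v - 2)*(v + 1)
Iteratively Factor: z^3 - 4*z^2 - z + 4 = (z - 1)*(z^2 - 3*z - 4) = (z - 4)*(z - 1)*(z + 1)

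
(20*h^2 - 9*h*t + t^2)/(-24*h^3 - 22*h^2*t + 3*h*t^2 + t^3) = (-5*h + t)/(6*h^2 + 7*h*t + t^2)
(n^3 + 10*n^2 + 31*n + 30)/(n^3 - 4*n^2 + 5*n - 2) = (n^3 + 10*n^2 + 31*n + 30)/(n^3 - 4*n^2 + 5*n - 2)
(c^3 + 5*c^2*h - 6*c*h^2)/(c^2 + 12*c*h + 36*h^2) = c*(c - h)/(c + 6*h)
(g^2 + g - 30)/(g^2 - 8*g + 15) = (g + 6)/(g - 3)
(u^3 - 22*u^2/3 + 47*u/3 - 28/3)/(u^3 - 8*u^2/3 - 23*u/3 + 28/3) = (3*u - 7)/(3*u + 7)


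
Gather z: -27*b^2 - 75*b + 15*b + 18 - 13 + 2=-27*b^2 - 60*b + 7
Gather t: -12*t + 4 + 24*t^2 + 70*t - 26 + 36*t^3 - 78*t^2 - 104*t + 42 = 36*t^3 - 54*t^2 - 46*t + 20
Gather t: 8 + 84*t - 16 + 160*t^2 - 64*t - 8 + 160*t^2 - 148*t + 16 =320*t^2 - 128*t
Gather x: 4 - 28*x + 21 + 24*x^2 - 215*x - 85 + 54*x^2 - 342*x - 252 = 78*x^2 - 585*x - 312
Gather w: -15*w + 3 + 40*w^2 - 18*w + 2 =40*w^2 - 33*w + 5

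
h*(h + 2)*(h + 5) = h^3 + 7*h^2 + 10*h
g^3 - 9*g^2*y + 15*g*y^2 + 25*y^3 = (g - 5*y)^2*(g + y)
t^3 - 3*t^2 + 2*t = t*(t - 2)*(t - 1)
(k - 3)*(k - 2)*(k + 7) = k^3 + 2*k^2 - 29*k + 42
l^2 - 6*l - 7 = (l - 7)*(l + 1)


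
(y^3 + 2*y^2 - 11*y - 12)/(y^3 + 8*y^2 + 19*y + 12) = (y - 3)/(y + 3)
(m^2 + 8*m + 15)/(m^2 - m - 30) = (m + 3)/(m - 6)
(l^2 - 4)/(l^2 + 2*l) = (l - 2)/l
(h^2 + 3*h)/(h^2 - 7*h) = (h + 3)/(h - 7)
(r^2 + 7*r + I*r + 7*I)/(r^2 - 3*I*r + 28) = (r^2 + r*(7 + I) + 7*I)/(r^2 - 3*I*r + 28)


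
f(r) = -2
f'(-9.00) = 0.00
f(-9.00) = -2.00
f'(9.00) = 0.00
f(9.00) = -2.00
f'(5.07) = 0.00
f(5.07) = -2.00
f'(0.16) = 0.00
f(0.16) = -2.00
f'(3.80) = 0.00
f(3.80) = -2.00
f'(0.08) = 0.00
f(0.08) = -2.00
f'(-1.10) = 0.00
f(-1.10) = -2.00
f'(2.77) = 0.00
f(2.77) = -2.00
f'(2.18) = 0.00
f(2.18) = -2.00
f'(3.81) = 0.00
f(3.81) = -2.00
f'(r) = 0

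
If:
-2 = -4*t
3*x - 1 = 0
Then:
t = 1/2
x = 1/3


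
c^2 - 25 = (c - 5)*(c + 5)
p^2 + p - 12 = (p - 3)*(p + 4)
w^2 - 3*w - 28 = (w - 7)*(w + 4)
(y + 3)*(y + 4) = y^2 + 7*y + 12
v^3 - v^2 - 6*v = v*(v - 3)*(v + 2)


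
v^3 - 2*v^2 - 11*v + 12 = (v - 4)*(v - 1)*(v + 3)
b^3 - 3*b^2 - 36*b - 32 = (b - 8)*(b + 1)*(b + 4)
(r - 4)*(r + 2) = r^2 - 2*r - 8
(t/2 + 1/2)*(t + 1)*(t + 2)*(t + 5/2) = t^4/2 + 13*t^3/4 + 15*t^2/2 + 29*t/4 + 5/2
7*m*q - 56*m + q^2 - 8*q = (7*m + q)*(q - 8)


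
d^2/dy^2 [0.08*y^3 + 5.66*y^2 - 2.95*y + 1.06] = 0.48*y + 11.32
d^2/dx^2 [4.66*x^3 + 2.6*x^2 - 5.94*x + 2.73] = 27.96*x + 5.2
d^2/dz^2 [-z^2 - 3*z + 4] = -2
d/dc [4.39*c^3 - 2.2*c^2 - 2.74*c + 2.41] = 13.17*c^2 - 4.4*c - 2.74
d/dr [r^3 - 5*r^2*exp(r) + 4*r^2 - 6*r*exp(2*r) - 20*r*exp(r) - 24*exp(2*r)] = -5*r^2*exp(r) + 3*r^2 - 12*r*exp(2*r) - 30*r*exp(r) + 8*r - 54*exp(2*r) - 20*exp(r)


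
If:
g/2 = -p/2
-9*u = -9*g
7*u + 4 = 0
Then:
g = -4/7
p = 4/7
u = -4/7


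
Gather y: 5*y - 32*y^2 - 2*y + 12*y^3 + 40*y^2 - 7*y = 12*y^3 + 8*y^2 - 4*y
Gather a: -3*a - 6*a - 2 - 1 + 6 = 3 - 9*a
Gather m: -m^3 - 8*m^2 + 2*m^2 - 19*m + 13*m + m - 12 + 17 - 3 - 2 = -m^3 - 6*m^2 - 5*m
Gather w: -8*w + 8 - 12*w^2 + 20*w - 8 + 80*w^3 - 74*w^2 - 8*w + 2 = 80*w^3 - 86*w^2 + 4*w + 2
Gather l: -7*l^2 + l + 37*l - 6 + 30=-7*l^2 + 38*l + 24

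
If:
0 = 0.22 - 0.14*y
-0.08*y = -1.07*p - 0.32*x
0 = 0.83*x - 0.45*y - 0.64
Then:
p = -0.37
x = 1.62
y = 1.57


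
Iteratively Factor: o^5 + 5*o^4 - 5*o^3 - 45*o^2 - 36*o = (o - 3)*(o^4 + 8*o^3 + 19*o^2 + 12*o) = (o - 3)*(o + 4)*(o^3 + 4*o^2 + 3*o) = (o - 3)*(o + 3)*(o + 4)*(o^2 + o) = (o - 3)*(o + 1)*(o + 3)*(o + 4)*(o)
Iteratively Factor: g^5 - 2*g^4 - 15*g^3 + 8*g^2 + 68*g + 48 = (g - 3)*(g^4 + g^3 - 12*g^2 - 28*g - 16) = (g - 4)*(g - 3)*(g^3 + 5*g^2 + 8*g + 4) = (g - 4)*(g - 3)*(g + 2)*(g^2 + 3*g + 2) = (g - 4)*(g - 3)*(g + 1)*(g + 2)*(g + 2)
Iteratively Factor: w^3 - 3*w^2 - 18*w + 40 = (w - 2)*(w^2 - w - 20) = (w - 5)*(w - 2)*(w + 4)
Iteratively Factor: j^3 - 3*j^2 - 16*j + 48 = (j + 4)*(j^2 - 7*j + 12) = (j - 4)*(j + 4)*(j - 3)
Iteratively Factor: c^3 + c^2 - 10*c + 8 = (c - 1)*(c^2 + 2*c - 8) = (c - 1)*(c + 4)*(c - 2)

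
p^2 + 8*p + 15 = (p + 3)*(p + 5)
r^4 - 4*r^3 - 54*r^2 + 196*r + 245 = (r - 7)*(r - 5)*(r + 1)*(r + 7)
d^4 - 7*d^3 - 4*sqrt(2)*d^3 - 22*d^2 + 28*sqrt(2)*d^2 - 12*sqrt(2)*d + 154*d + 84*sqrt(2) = (d - 7)*(d - 6*sqrt(2))*(d + sqrt(2))^2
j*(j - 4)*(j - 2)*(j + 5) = j^4 - j^3 - 22*j^2 + 40*j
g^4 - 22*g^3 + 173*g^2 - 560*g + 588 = (g - 7)^2*(g - 6)*(g - 2)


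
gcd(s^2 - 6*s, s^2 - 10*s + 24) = s - 6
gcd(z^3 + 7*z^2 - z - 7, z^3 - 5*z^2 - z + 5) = z^2 - 1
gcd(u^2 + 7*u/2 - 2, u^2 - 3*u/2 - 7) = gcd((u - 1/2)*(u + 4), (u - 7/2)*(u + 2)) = 1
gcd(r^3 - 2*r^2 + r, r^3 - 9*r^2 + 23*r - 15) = r - 1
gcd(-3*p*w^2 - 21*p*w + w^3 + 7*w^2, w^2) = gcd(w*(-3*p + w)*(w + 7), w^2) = w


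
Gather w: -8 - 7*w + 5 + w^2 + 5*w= w^2 - 2*w - 3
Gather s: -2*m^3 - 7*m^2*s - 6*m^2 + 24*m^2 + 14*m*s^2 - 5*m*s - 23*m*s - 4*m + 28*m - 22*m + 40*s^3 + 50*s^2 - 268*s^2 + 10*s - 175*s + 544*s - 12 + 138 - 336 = -2*m^3 + 18*m^2 + 2*m + 40*s^3 + s^2*(14*m - 218) + s*(-7*m^2 - 28*m + 379) - 210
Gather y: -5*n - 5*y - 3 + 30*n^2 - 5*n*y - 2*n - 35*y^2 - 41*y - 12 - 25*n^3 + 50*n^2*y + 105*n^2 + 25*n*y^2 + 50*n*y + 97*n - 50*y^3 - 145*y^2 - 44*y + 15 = -25*n^3 + 135*n^2 + 90*n - 50*y^3 + y^2*(25*n - 180) + y*(50*n^2 + 45*n - 90)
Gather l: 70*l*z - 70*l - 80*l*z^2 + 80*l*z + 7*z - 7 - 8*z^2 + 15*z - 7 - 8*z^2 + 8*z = l*(-80*z^2 + 150*z - 70) - 16*z^2 + 30*z - 14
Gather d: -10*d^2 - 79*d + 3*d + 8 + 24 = -10*d^2 - 76*d + 32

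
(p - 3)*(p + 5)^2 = p^3 + 7*p^2 - 5*p - 75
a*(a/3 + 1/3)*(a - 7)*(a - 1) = a^4/3 - 7*a^3/3 - a^2/3 + 7*a/3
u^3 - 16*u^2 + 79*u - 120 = (u - 8)*(u - 5)*(u - 3)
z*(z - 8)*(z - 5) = z^3 - 13*z^2 + 40*z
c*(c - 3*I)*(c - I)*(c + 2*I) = c^4 - 2*I*c^3 + 5*c^2 - 6*I*c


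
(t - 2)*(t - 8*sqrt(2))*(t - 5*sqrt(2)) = t^3 - 13*sqrt(2)*t^2 - 2*t^2 + 26*sqrt(2)*t + 80*t - 160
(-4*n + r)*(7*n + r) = -28*n^2 + 3*n*r + r^2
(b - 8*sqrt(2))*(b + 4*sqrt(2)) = b^2 - 4*sqrt(2)*b - 64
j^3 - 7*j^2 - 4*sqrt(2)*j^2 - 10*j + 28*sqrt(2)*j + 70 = (j - 7)*(j - 5*sqrt(2))*(j + sqrt(2))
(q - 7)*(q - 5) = q^2 - 12*q + 35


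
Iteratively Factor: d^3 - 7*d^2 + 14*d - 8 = (d - 4)*(d^2 - 3*d + 2) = (d - 4)*(d - 1)*(d - 2)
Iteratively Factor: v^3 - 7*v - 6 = (v - 3)*(v^2 + 3*v + 2) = (v - 3)*(v + 1)*(v + 2)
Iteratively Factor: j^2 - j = (j - 1)*(j)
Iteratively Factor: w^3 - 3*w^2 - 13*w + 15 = (w - 5)*(w^2 + 2*w - 3) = (w - 5)*(w - 1)*(w + 3)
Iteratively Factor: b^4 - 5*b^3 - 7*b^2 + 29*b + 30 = (b - 5)*(b^3 - 7*b - 6) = (b - 5)*(b + 1)*(b^2 - b - 6) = (b - 5)*(b + 1)*(b + 2)*(b - 3)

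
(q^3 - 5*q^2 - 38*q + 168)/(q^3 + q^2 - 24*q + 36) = (q^2 - 11*q + 28)/(q^2 - 5*q + 6)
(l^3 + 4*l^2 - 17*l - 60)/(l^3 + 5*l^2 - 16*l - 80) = (l + 3)/(l + 4)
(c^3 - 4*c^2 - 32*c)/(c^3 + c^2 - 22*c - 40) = c*(c - 8)/(c^2 - 3*c - 10)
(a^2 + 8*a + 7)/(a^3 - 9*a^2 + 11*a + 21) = (a + 7)/(a^2 - 10*a + 21)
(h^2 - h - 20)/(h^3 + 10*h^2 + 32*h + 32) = (h - 5)/(h^2 + 6*h + 8)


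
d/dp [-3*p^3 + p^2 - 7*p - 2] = -9*p^2 + 2*p - 7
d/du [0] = 0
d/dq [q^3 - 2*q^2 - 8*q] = 3*q^2 - 4*q - 8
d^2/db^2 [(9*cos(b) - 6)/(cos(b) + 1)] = 15*(cos(b) - 2)/(cos(b) + 1)^2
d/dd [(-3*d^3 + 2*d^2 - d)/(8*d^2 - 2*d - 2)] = (-12*d^4 + 6*d^3 + 11*d^2 - 4*d + 1)/(2*(16*d^4 - 8*d^3 - 7*d^2 + 2*d + 1))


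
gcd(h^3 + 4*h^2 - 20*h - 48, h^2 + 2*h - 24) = h^2 + 2*h - 24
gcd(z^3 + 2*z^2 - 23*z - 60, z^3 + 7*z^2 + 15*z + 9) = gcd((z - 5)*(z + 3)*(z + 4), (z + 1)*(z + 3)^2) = z + 3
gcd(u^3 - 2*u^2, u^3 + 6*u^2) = u^2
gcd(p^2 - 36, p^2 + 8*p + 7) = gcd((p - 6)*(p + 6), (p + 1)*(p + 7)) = 1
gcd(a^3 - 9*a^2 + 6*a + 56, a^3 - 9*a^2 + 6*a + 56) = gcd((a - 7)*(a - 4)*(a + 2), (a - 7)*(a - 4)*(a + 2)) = a^3 - 9*a^2 + 6*a + 56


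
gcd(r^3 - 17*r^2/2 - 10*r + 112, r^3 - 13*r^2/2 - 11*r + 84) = r^2 - r/2 - 14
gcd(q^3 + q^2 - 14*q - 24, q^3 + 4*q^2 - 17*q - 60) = q^2 - q - 12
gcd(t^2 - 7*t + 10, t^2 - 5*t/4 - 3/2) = t - 2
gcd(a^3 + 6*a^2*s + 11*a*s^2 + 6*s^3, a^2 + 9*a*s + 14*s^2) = a + 2*s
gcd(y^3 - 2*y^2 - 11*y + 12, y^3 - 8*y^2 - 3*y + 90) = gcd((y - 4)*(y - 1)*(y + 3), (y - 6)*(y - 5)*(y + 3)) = y + 3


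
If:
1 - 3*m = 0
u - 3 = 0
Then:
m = 1/3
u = 3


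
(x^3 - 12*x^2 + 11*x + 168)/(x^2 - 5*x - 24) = x - 7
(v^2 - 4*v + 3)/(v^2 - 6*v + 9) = (v - 1)/(v - 3)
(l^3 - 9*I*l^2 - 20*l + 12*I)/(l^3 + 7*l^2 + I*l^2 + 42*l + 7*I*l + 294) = (l^2 - 3*I*l - 2)/(l^2 + 7*l*(1 + I) + 49*I)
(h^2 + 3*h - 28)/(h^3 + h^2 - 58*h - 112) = (h - 4)/(h^2 - 6*h - 16)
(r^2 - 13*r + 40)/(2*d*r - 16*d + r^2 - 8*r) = (r - 5)/(2*d + r)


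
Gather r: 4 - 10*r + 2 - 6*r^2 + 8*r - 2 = -6*r^2 - 2*r + 4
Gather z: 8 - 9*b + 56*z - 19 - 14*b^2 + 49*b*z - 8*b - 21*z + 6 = -14*b^2 - 17*b + z*(49*b + 35) - 5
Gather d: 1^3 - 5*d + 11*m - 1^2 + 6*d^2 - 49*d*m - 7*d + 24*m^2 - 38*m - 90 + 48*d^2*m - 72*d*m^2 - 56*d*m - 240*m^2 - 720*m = d^2*(48*m + 6) + d*(-72*m^2 - 105*m - 12) - 216*m^2 - 747*m - 90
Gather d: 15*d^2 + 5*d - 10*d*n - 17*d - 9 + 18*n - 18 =15*d^2 + d*(-10*n - 12) + 18*n - 27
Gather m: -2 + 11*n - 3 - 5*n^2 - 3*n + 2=-5*n^2 + 8*n - 3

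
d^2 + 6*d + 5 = (d + 1)*(d + 5)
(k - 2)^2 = k^2 - 4*k + 4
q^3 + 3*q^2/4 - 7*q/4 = q*(q - 1)*(q + 7/4)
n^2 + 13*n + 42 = (n + 6)*(n + 7)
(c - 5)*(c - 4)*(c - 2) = c^3 - 11*c^2 + 38*c - 40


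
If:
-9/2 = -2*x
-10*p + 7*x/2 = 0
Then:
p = 63/80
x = 9/4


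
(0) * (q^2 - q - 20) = 0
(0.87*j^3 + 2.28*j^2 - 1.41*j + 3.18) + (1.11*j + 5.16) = 0.87*j^3 + 2.28*j^2 - 0.3*j + 8.34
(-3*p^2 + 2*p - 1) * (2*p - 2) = -6*p^3 + 10*p^2 - 6*p + 2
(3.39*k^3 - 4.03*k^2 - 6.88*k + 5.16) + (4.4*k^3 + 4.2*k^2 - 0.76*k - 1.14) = 7.79*k^3 + 0.17*k^2 - 7.64*k + 4.02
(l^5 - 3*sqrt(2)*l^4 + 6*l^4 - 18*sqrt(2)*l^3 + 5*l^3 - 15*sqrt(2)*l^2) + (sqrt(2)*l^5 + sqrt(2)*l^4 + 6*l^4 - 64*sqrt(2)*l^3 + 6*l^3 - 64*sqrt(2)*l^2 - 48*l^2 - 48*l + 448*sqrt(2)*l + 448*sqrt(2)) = l^5 + sqrt(2)*l^5 - 2*sqrt(2)*l^4 + 12*l^4 - 82*sqrt(2)*l^3 + 11*l^3 - 79*sqrt(2)*l^2 - 48*l^2 - 48*l + 448*sqrt(2)*l + 448*sqrt(2)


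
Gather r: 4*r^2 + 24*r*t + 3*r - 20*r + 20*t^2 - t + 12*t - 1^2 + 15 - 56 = 4*r^2 + r*(24*t - 17) + 20*t^2 + 11*t - 42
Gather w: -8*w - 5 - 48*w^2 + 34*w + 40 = -48*w^2 + 26*w + 35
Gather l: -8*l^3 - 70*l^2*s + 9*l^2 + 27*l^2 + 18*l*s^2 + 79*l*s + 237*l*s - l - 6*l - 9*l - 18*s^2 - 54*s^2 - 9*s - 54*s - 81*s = -8*l^3 + l^2*(36 - 70*s) + l*(18*s^2 + 316*s - 16) - 72*s^2 - 144*s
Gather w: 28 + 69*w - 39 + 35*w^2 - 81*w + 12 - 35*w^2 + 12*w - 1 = 0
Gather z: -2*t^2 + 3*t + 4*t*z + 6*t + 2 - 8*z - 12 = -2*t^2 + 9*t + z*(4*t - 8) - 10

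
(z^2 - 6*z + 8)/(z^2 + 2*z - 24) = (z - 2)/(z + 6)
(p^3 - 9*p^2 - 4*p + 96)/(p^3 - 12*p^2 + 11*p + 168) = (p - 4)/(p - 7)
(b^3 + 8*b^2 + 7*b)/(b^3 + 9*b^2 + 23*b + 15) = b*(b + 7)/(b^2 + 8*b + 15)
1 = 1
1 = 1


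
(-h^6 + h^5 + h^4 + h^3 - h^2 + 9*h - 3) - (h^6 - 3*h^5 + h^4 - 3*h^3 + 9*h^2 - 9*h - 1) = -2*h^6 + 4*h^5 + 4*h^3 - 10*h^2 + 18*h - 2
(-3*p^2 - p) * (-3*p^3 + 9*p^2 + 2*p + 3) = 9*p^5 - 24*p^4 - 15*p^3 - 11*p^2 - 3*p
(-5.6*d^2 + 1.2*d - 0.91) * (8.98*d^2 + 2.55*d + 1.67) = -50.288*d^4 - 3.504*d^3 - 14.4638*d^2 - 0.3165*d - 1.5197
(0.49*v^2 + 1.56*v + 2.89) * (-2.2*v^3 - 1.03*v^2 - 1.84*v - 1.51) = -1.078*v^5 - 3.9367*v^4 - 8.8664*v^3 - 6.587*v^2 - 7.6732*v - 4.3639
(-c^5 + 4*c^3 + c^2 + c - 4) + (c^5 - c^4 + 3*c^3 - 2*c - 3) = -c^4 + 7*c^3 + c^2 - c - 7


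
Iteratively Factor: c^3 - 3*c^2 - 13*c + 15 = (c - 1)*(c^2 - 2*c - 15) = (c - 1)*(c + 3)*(c - 5)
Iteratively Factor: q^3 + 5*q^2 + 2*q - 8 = (q + 4)*(q^2 + q - 2) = (q - 1)*(q + 4)*(q + 2)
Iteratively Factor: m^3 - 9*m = (m + 3)*(m^2 - 3*m) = (m - 3)*(m + 3)*(m)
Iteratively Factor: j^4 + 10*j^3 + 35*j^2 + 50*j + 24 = (j + 1)*(j^3 + 9*j^2 + 26*j + 24) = (j + 1)*(j + 4)*(j^2 + 5*j + 6) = (j + 1)*(j + 2)*(j + 4)*(j + 3)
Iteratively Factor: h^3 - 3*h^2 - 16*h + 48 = (h + 4)*(h^2 - 7*h + 12) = (h - 3)*(h + 4)*(h - 4)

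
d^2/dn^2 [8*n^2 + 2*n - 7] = 16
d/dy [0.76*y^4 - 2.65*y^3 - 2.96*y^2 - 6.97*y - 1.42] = 3.04*y^3 - 7.95*y^2 - 5.92*y - 6.97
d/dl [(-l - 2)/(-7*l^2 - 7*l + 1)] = (7*l^2 + 7*l - 7*(l + 2)*(2*l + 1) - 1)/(7*l^2 + 7*l - 1)^2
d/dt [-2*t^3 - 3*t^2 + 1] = 6*t*(-t - 1)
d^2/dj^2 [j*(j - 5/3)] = 2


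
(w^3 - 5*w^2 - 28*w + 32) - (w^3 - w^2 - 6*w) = -4*w^2 - 22*w + 32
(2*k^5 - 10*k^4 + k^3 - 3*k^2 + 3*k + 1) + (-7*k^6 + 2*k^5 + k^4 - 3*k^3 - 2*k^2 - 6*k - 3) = -7*k^6 + 4*k^5 - 9*k^4 - 2*k^3 - 5*k^2 - 3*k - 2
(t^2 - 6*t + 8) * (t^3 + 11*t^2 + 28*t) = t^5 + 5*t^4 - 30*t^3 - 80*t^2 + 224*t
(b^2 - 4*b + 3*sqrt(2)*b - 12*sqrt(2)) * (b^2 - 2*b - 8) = b^4 - 6*b^3 + 3*sqrt(2)*b^3 - 18*sqrt(2)*b^2 + 32*b + 96*sqrt(2)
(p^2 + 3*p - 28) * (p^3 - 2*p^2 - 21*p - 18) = p^5 + p^4 - 55*p^3 - 25*p^2 + 534*p + 504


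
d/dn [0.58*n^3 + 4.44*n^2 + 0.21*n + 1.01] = 1.74*n^2 + 8.88*n + 0.21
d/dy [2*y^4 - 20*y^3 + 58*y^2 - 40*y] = 8*y^3 - 60*y^2 + 116*y - 40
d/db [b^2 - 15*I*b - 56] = 2*b - 15*I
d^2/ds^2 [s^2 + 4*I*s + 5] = 2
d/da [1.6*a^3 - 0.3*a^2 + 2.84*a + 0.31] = 4.8*a^2 - 0.6*a + 2.84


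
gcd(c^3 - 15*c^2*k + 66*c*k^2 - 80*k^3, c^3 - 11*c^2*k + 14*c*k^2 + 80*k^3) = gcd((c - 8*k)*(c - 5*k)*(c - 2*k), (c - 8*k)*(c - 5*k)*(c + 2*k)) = c^2 - 13*c*k + 40*k^2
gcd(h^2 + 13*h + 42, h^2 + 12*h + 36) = h + 6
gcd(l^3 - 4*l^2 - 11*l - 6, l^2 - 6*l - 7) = l + 1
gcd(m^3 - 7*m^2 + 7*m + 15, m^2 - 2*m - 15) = m - 5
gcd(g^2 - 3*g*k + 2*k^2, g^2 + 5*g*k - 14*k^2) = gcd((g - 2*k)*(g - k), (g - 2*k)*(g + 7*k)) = g - 2*k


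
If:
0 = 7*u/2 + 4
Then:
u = -8/7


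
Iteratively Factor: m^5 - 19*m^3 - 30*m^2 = (m - 5)*(m^4 + 5*m^3 + 6*m^2) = (m - 5)*(m + 3)*(m^3 + 2*m^2) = m*(m - 5)*(m + 3)*(m^2 + 2*m) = m^2*(m - 5)*(m + 3)*(m + 2)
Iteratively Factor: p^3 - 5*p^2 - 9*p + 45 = (p + 3)*(p^2 - 8*p + 15) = (p - 3)*(p + 3)*(p - 5)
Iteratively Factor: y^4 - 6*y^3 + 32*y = (y - 4)*(y^3 - 2*y^2 - 8*y) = y*(y - 4)*(y^2 - 2*y - 8) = y*(y - 4)*(y + 2)*(y - 4)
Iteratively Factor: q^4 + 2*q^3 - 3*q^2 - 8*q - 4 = (q + 2)*(q^3 - 3*q - 2) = (q - 2)*(q + 2)*(q^2 + 2*q + 1) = (q - 2)*(q + 1)*(q + 2)*(q + 1)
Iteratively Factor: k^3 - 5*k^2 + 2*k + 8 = (k + 1)*(k^2 - 6*k + 8) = (k - 4)*(k + 1)*(k - 2)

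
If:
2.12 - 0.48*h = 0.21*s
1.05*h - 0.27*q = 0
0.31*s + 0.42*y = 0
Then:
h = 0.592741935483871*y + 4.41666666666667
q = 2.30510752688172*y + 17.1759259259259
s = -1.35483870967742*y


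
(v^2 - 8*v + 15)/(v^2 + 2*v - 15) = (v - 5)/(v + 5)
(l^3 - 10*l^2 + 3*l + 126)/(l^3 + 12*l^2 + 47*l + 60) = (l^2 - 13*l + 42)/(l^2 + 9*l + 20)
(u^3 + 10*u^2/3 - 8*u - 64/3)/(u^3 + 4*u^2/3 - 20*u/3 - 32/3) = (u + 4)/(u + 2)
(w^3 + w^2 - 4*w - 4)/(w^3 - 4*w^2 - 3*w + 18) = (w^2 - w - 2)/(w^2 - 6*w + 9)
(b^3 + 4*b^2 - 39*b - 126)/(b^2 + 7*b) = b - 3 - 18/b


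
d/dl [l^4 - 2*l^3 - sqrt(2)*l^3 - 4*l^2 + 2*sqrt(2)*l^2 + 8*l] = 4*l^3 - 6*l^2 - 3*sqrt(2)*l^2 - 8*l + 4*sqrt(2)*l + 8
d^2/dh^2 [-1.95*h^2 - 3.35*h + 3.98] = -3.90000000000000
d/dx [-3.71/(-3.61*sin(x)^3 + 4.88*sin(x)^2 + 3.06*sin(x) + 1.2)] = (-40.1793*sin(x)^2 + 36.2096*sin(x) + 11.3526)*cos(x)/(-3.61*sin(x)^3 + 4.88*sin(x)^2 + 3.06*sin(x) + 1.2)^2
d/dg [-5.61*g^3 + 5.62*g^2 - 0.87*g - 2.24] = -16.83*g^2 + 11.24*g - 0.87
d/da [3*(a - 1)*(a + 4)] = 6*a + 9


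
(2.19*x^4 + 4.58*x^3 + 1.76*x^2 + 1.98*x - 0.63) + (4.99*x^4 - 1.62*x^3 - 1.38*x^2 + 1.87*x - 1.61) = 7.18*x^4 + 2.96*x^3 + 0.38*x^2 + 3.85*x - 2.24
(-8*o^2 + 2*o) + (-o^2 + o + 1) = -9*o^2 + 3*o + 1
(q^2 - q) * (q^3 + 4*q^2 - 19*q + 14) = q^5 + 3*q^4 - 23*q^3 + 33*q^2 - 14*q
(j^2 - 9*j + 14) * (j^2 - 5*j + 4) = j^4 - 14*j^3 + 63*j^2 - 106*j + 56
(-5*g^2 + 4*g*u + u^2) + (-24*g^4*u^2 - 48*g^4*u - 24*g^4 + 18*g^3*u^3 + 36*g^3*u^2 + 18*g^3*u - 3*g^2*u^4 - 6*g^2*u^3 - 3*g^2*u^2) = -24*g^4*u^2 - 48*g^4*u - 24*g^4 + 18*g^3*u^3 + 36*g^3*u^2 + 18*g^3*u - 3*g^2*u^4 - 6*g^2*u^3 - 3*g^2*u^2 - 5*g^2 + 4*g*u + u^2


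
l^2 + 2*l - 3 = (l - 1)*(l + 3)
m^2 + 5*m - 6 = (m - 1)*(m + 6)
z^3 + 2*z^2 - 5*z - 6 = (z - 2)*(z + 1)*(z + 3)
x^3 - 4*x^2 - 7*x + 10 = (x - 5)*(x - 1)*(x + 2)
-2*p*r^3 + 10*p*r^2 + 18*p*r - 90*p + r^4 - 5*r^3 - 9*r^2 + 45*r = (-2*p + r)*(r - 5)*(r - 3)*(r + 3)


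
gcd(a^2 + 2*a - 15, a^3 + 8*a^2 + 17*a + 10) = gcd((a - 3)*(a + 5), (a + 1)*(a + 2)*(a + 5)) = a + 5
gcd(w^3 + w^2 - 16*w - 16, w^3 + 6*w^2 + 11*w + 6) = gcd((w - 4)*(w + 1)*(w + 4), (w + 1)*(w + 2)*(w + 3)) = w + 1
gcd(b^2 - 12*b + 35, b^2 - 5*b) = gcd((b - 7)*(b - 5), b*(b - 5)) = b - 5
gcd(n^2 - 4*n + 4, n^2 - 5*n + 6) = n - 2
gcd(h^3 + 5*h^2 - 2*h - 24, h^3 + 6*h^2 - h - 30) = h^2 + h - 6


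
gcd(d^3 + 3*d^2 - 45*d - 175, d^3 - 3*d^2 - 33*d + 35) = d^2 - 2*d - 35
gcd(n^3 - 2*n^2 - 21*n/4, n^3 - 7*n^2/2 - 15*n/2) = n^2 + 3*n/2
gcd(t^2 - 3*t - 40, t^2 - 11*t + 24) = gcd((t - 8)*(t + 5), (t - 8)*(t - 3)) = t - 8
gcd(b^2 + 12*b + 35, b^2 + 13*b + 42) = b + 7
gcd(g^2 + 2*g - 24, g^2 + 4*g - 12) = g + 6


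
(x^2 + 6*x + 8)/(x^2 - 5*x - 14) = (x + 4)/(x - 7)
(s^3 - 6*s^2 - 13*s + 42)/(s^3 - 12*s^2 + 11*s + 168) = (s - 2)/(s - 8)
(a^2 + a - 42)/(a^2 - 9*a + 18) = (a + 7)/(a - 3)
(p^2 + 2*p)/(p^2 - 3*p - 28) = p*(p + 2)/(p^2 - 3*p - 28)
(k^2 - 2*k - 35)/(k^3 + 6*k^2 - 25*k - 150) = (k - 7)/(k^2 + k - 30)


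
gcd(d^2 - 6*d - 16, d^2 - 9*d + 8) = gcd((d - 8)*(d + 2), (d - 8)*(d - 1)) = d - 8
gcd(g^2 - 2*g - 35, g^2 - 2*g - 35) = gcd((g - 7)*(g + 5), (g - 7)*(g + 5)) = g^2 - 2*g - 35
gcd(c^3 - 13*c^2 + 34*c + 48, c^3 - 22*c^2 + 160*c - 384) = c^2 - 14*c + 48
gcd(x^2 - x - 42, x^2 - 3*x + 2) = 1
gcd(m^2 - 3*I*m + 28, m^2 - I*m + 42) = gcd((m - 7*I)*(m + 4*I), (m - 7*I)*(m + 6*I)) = m - 7*I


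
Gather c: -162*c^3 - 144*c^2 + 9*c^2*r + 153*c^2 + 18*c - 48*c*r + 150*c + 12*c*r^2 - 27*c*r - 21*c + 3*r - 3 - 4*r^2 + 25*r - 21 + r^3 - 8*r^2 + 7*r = -162*c^3 + c^2*(9*r + 9) + c*(12*r^2 - 75*r + 147) + r^3 - 12*r^2 + 35*r - 24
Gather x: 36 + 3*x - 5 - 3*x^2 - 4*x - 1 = -3*x^2 - x + 30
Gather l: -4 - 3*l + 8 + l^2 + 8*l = l^2 + 5*l + 4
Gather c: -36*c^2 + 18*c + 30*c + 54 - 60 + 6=-36*c^2 + 48*c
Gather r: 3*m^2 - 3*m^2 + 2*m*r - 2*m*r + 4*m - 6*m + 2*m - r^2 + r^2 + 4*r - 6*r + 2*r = 0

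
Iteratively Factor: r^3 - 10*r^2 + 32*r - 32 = (r - 2)*(r^2 - 8*r + 16) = (r - 4)*(r - 2)*(r - 4)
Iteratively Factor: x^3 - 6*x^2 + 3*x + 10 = (x - 2)*(x^2 - 4*x - 5) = (x - 5)*(x - 2)*(x + 1)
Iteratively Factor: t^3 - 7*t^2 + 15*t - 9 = (t - 3)*(t^2 - 4*t + 3) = (t - 3)^2*(t - 1)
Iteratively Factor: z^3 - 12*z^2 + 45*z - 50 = (z - 5)*(z^2 - 7*z + 10) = (z - 5)*(z - 2)*(z - 5)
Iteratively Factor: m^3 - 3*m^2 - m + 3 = (m + 1)*(m^2 - 4*m + 3) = (m - 3)*(m + 1)*(m - 1)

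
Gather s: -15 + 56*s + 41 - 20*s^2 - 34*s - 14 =-20*s^2 + 22*s + 12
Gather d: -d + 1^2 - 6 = -d - 5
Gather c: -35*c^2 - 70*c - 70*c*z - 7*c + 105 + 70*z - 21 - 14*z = -35*c^2 + c*(-70*z - 77) + 56*z + 84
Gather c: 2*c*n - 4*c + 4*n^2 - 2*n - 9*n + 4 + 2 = c*(2*n - 4) + 4*n^2 - 11*n + 6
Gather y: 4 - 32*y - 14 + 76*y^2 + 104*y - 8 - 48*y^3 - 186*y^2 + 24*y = -48*y^3 - 110*y^2 + 96*y - 18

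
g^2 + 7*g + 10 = (g + 2)*(g + 5)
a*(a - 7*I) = a^2 - 7*I*a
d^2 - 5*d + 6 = (d - 3)*(d - 2)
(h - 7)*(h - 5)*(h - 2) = h^3 - 14*h^2 + 59*h - 70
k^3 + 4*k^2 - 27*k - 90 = (k - 5)*(k + 3)*(k + 6)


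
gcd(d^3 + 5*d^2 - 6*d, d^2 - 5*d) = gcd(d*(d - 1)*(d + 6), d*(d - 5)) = d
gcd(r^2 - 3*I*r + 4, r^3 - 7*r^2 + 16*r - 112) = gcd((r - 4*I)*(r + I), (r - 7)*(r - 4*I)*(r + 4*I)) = r - 4*I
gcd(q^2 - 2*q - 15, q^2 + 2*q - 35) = q - 5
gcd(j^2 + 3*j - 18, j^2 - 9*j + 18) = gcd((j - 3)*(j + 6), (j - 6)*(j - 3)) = j - 3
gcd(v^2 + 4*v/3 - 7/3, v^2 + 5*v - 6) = v - 1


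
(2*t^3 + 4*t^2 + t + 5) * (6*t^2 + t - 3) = 12*t^5 + 26*t^4 + 4*t^3 + 19*t^2 + 2*t - 15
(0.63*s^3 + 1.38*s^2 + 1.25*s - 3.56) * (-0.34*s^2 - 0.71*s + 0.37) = -0.2142*s^5 - 0.9165*s^4 - 1.1717*s^3 + 0.8335*s^2 + 2.9901*s - 1.3172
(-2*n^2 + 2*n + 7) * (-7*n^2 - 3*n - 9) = 14*n^4 - 8*n^3 - 37*n^2 - 39*n - 63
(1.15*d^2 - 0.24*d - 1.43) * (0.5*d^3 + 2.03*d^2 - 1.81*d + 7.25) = 0.575*d^5 + 2.2145*d^4 - 3.2837*d^3 + 5.869*d^2 + 0.8483*d - 10.3675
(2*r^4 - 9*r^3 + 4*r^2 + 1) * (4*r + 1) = 8*r^5 - 34*r^4 + 7*r^3 + 4*r^2 + 4*r + 1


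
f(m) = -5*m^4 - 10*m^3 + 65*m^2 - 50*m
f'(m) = -20*m^3 - 30*m^2 + 130*m - 50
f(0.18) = -6.96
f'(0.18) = -27.69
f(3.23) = -364.57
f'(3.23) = -617.05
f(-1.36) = 196.27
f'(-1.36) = -231.98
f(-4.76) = 222.41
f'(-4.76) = 808.48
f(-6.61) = -3486.46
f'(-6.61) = 3556.03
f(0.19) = -7.23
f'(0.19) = -26.52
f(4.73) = -2343.23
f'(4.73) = -2222.76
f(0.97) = -0.89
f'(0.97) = 29.62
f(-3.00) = 600.00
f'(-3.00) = -170.00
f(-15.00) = -204000.00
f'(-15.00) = 58750.00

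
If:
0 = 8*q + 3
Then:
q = -3/8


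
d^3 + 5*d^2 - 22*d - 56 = (d - 4)*(d + 2)*(d + 7)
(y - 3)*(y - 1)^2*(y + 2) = y^4 - 3*y^3 - 3*y^2 + 11*y - 6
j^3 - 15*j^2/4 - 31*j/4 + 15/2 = (j - 5)*(j - 3/4)*(j + 2)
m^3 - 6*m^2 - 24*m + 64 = (m - 8)*(m - 2)*(m + 4)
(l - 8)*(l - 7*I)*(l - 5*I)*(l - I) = l^4 - 8*l^3 - 13*I*l^3 - 47*l^2 + 104*I*l^2 + 376*l + 35*I*l - 280*I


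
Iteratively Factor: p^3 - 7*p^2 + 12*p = (p - 4)*(p^2 - 3*p) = p*(p - 4)*(p - 3)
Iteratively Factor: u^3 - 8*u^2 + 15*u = (u - 3)*(u^2 - 5*u) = (u - 5)*(u - 3)*(u)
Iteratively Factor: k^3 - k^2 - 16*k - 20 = (k + 2)*(k^2 - 3*k - 10) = (k + 2)^2*(k - 5)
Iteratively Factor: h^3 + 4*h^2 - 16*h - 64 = (h - 4)*(h^2 + 8*h + 16) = (h - 4)*(h + 4)*(h + 4)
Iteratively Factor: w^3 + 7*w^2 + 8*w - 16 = (w + 4)*(w^2 + 3*w - 4) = (w - 1)*(w + 4)*(w + 4)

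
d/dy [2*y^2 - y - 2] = 4*y - 1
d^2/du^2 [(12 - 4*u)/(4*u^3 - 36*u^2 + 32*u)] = 2*(-3*u^5 + 45*u^4 - 289*u^3 + 801*u^2 - 648*u + 192)/(u^3*(u^6 - 27*u^5 + 267*u^4 - 1161*u^3 + 2136*u^2 - 1728*u + 512))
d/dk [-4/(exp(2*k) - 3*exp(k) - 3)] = (8*exp(k) - 12)*exp(k)/(-exp(2*k) + 3*exp(k) + 3)^2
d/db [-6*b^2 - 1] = -12*b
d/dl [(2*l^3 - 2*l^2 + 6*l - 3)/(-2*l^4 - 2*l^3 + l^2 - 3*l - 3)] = (4*l^6 - 8*l^5 + 34*l^4 - 12*l^3 - 36*l^2 + 18*l - 27)/(4*l^8 + 8*l^7 + 8*l^5 + 25*l^4 + 6*l^3 + 3*l^2 + 18*l + 9)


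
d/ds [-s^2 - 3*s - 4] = -2*s - 3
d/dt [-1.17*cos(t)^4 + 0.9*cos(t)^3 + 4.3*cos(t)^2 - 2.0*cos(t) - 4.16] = (4.68*cos(t)^3 - 2.7*cos(t)^2 - 8.6*cos(t) + 2.0)*sin(t)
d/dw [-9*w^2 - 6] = -18*w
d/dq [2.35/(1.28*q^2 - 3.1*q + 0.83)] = (7.285 - 6.016*q)/(1.28*q^2 - 3.1*q + 0.83)^2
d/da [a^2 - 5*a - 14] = 2*a - 5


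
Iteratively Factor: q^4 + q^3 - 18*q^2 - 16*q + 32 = (q + 4)*(q^3 - 3*q^2 - 6*q + 8) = (q - 4)*(q + 4)*(q^2 + q - 2) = (q - 4)*(q - 1)*(q + 4)*(q + 2)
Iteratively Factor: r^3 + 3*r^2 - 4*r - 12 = (r - 2)*(r^2 + 5*r + 6) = (r - 2)*(r + 3)*(r + 2)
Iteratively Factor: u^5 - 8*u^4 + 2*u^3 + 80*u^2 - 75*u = (u - 5)*(u^4 - 3*u^3 - 13*u^2 + 15*u) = (u - 5)^2*(u^3 + 2*u^2 - 3*u) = u*(u - 5)^2*(u^2 + 2*u - 3) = u*(u - 5)^2*(u - 1)*(u + 3)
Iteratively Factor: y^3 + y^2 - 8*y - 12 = (y - 3)*(y^2 + 4*y + 4) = (y - 3)*(y + 2)*(y + 2)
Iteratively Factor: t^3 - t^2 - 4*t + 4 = (t - 2)*(t^2 + t - 2) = (t - 2)*(t + 2)*(t - 1)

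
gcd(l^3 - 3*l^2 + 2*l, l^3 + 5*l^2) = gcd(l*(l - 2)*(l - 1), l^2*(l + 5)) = l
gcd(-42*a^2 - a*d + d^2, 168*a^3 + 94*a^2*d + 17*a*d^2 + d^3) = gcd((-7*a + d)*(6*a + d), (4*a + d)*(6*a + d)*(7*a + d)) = 6*a + d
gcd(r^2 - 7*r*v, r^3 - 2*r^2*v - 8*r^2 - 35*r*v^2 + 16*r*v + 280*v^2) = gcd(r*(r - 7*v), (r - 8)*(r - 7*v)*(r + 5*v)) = r - 7*v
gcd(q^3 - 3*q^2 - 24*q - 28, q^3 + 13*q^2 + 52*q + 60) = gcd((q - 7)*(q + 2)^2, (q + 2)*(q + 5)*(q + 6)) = q + 2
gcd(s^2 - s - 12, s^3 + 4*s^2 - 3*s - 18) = s + 3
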